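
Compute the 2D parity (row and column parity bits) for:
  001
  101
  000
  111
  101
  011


Row parities: 100100
Column parities: 101

Row P: 100100, Col P: 101, Corner: 0


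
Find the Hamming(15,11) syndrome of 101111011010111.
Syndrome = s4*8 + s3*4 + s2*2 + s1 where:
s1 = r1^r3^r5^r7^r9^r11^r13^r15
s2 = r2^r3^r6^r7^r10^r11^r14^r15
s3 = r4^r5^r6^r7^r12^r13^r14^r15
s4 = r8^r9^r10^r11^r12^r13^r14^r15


s1=1, s2=1, s3=0, s4=0

Syndrome = 3 (error at position 3)


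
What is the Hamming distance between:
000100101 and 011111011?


XOR: 011011110
Count of 1s: 6

6


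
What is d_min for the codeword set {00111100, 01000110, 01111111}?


Comparing all pairs, minimum distance: 3
Can detect 2 errors, correct 1 errors

3


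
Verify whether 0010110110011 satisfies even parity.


Number of 1s: 7

No, parity error (7 ones)


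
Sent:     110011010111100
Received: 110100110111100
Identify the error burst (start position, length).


XOR: 000111100000000

Burst at position 3, length 4


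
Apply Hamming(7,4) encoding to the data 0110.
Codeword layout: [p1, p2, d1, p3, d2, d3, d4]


Parity bits: p1=1, p2=1, p3=0

1100110


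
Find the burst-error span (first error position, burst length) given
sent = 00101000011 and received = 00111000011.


XOR: 00010000000

Burst at position 3, length 1


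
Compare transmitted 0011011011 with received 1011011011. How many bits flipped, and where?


XOR: 1000000000

1 error(s) at position(s): 0


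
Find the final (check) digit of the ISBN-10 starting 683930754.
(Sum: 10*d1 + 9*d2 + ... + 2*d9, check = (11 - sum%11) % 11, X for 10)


Weighted sum: 288
288 mod 11 = 2

Check digit: 9


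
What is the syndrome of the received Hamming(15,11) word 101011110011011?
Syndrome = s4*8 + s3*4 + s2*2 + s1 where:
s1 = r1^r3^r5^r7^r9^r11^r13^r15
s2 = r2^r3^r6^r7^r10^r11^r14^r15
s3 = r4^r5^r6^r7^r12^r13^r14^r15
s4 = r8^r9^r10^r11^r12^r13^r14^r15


s1=0, s2=0, s3=0, s4=1

Syndrome = 8 (error at position 8)


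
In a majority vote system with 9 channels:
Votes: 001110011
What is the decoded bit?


Ones: 5 out of 9
Threshold: 5

1 (5/9 voted 1)


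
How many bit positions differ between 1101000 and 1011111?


XOR: 0110111
Count of 1s: 5

5


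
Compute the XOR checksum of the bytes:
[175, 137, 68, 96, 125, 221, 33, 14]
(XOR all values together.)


XOR chain: 175 ^ 137 ^ 68 ^ 96 ^ 125 ^ 221 ^ 33 ^ 14 = 141

141


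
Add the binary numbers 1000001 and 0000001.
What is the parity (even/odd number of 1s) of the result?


1000001 = 65
0000001 = 1
Sum = 66 = 1000010
1s count = 2

even parity (2 ones in 1000010)


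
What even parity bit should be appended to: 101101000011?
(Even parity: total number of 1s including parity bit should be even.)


Number of 1s in data: 6
Parity bit: 0

0


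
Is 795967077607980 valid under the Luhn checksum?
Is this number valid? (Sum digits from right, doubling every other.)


Luhn sum = 77
77 mod 10 = 7

Invalid (Luhn sum mod 10 = 7)


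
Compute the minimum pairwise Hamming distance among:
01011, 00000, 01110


Comparing all pairs, minimum distance: 2
Can detect 1 errors, correct 0 errors

2


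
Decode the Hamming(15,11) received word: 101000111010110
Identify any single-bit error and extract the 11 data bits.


Syndrome = 12: error at position 12

Data: 10011011110 (corrected bit 12)


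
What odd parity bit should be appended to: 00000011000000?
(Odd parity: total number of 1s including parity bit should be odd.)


Number of 1s in data: 2
Parity bit: 1

1


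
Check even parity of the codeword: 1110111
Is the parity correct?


Number of 1s: 6

Yes, parity is correct (6 ones)


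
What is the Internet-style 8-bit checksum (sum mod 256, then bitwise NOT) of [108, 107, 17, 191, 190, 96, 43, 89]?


Sum = 841 mod 256 = 73
Complement = 182

182


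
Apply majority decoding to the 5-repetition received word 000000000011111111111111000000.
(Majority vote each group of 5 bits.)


Groups: 00000, 00000, 11111, 11111, 11110, 00000
Majority votes: 001110

001110


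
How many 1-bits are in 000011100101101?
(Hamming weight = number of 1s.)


Counting 1s in 000011100101101

7


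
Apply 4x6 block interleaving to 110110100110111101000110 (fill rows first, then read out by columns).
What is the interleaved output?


Matrix:
  110110
  100110
  111101
  000110
Read columns: 111010100010111111010010

111010100010111111010010


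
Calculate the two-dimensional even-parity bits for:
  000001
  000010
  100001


Row parities: 110
Column parities: 100010

Row P: 110, Col P: 100010, Corner: 0


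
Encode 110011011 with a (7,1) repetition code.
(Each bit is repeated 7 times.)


Each bit -> 7 copies

111111111111110000000000000011111111111111000000011111111111111


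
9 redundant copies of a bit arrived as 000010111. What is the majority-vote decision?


Ones: 4 out of 9
Threshold: 5

0 (4/9 voted 1)


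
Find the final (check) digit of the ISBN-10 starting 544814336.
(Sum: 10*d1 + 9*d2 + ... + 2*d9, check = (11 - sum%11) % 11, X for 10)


Weighted sum: 233
233 mod 11 = 2

Check digit: 9


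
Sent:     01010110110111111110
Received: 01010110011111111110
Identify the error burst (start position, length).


XOR: 00000000101000000000

Burst at position 8, length 3


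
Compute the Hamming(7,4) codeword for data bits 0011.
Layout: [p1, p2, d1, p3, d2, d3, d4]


Parity bits: p1=1, p2=0, p3=0

1000011


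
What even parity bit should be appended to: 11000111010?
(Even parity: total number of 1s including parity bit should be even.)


Number of 1s in data: 6
Parity bit: 0

0


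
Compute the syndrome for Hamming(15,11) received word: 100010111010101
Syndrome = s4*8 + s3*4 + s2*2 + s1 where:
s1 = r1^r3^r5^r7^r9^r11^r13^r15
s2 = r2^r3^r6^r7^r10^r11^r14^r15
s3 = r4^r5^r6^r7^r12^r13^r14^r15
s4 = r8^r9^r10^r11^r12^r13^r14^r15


s1=1, s2=1, s3=0, s4=1

Syndrome = 11 (error at position 11)


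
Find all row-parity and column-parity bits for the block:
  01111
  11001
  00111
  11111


Row parities: 0111
Column parities: 01110

Row P: 0111, Col P: 01110, Corner: 1


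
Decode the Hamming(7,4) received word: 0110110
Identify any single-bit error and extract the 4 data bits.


Syndrome = 2: error at position 2

Data: 1110 (corrected bit 2)


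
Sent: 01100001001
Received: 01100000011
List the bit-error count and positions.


XOR: 00000001010

2 error(s) at position(s): 7, 9


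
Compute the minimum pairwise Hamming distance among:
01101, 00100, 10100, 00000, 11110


Comparing all pairs, minimum distance: 1
Can detect 0 errors, correct 0 errors

1


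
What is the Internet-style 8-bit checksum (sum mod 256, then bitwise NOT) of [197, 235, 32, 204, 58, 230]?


Sum = 956 mod 256 = 188
Complement = 67

67


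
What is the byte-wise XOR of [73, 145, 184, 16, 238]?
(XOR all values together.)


XOR chain: 73 ^ 145 ^ 184 ^ 16 ^ 238 = 158

158


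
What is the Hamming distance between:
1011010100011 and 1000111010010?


XOR: 0011101110001
Count of 1s: 7

7


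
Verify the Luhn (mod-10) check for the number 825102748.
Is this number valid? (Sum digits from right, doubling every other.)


Luhn sum = 46
46 mod 10 = 6

Invalid (Luhn sum mod 10 = 6)


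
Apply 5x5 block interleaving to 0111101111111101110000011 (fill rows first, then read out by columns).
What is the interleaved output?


Matrix:
  01111
  01111
  11110
  11100
  00011
Read columns: 0011011110111101110111001

0011011110111101110111001


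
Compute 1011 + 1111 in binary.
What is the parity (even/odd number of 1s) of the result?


1011 = 11
1111 = 15
Sum = 26 = 11010
1s count = 3

odd parity (3 ones in 11010)


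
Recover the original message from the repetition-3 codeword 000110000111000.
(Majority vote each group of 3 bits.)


Groups: 000, 110, 000, 111, 000
Majority votes: 01010

01010


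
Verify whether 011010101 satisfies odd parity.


Number of 1s: 5

Yes, parity is correct (5 ones)


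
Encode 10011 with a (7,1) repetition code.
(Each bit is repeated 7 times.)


Each bit -> 7 copies

11111110000000000000011111111111111


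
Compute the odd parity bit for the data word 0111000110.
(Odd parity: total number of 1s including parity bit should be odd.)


Number of 1s in data: 5
Parity bit: 0

0


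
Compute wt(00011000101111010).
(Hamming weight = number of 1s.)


Counting 1s in 00011000101111010

8


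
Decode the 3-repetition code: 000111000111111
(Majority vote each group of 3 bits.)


Groups: 000, 111, 000, 111, 111
Majority votes: 01011

01011


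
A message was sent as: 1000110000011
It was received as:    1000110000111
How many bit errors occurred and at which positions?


XOR: 0000000000100

1 error(s) at position(s): 10


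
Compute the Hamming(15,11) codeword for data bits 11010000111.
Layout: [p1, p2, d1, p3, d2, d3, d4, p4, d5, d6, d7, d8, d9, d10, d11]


Parity bits: p1=1, p2=0, p3=1, p4=1

101110110000111


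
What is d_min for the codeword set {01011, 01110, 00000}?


Comparing all pairs, minimum distance: 2
Can detect 1 errors, correct 0 errors

2


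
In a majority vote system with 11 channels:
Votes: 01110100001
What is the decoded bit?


Ones: 5 out of 11
Threshold: 6

0 (5/11 voted 1)


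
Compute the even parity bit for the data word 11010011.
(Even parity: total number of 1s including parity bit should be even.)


Number of 1s in data: 5
Parity bit: 1

1


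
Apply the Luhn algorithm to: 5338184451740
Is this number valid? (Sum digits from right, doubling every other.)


Luhn sum = 63
63 mod 10 = 3

Invalid (Luhn sum mod 10 = 3)


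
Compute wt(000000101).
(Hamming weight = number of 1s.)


Counting 1s in 000000101

2


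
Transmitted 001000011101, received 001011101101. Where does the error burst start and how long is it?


XOR: 000011110000

Burst at position 4, length 4


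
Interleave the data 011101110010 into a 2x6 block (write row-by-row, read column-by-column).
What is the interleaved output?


Matrix:
  011101
  110010
Read columns: 011110100110

011110100110


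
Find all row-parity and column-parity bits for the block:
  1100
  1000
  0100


Row parities: 011
Column parities: 0000

Row P: 011, Col P: 0000, Corner: 0


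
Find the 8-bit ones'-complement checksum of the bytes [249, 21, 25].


Sum = 295 mod 256 = 39
Complement = 216

216


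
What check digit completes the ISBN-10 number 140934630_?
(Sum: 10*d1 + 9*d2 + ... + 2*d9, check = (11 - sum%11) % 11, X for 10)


Weighted sum: 180
180 mod 11 = 4

Check digit: 7


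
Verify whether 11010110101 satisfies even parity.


Number of 1s: 7

No, parity error (7 ones)


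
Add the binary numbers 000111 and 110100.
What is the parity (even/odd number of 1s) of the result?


000111 = 7
110100 = 52
Sum = 59 = 111011
1s count = 5

odd parity (5 ones in 111011)


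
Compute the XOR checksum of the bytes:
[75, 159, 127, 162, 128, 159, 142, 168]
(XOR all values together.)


XOR chain: 75 ^ 159 ^ 127 ^ 162 ^ 128 ^ 159 ^ 142 ^ 168 = 48

48


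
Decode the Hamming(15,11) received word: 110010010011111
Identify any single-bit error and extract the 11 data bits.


Syndrome = 5: error at position 5

Data: 00000011111 (corrected bit 5)


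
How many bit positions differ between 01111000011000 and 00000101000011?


XOR: 01111101011011
Count of 1s: 10

10


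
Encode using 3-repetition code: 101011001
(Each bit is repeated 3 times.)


Each bit -> 3 copies

111000111000111111000000111


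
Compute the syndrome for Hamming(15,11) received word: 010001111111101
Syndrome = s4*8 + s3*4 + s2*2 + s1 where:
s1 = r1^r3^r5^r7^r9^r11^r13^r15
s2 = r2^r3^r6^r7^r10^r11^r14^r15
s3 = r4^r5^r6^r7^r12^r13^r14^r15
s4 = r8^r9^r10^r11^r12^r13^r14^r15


s1=1, s2=0, s3=1, s4=1

Syndrome = 13 (error at position 13)


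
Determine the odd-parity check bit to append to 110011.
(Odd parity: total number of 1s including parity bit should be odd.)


Number of 1s in data: 4
Parity bit: 1

1


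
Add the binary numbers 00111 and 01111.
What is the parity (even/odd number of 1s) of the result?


00111 = 7
01111 = 15
Sum = 22 = 10110
1s count = 3

odd parity (3 ones in 10110)


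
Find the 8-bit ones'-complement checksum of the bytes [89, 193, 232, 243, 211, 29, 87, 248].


Sum = 1332 mod 256 = 52
Complement = 203

203


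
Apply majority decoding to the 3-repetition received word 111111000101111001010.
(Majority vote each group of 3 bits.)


Groups: 111, 111, 000, 101, 111, 001, 010
Majority votes: 1101100

1101100


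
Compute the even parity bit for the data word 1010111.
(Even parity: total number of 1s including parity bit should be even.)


Number of 1s in data: 5
Parity bit: 1

1


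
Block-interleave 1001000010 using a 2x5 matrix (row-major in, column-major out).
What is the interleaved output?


Matrix:
  10010
  00010
Read columns: 1000001100

1000001100


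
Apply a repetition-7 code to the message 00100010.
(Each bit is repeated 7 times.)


Each bit -> 7 copies

00000000000000111111100000000000000000000011111110000000


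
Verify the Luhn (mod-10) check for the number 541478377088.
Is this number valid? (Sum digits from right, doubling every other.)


Luhn sum = 57
57 mod 10 = 7

Invalid (Luhn sum mod 10 = 7)


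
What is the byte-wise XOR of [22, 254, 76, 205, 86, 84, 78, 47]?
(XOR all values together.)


XOR chain: 22 ^ 254 ^ 76 ^ 205 ^ 86 ^ 84 ^ 78 ^ 47 = 10

10


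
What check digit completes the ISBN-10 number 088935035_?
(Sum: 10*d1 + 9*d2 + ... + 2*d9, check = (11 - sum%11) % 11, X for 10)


Weighted sum: 261
261 mod 11 = 8

Check digit: 3


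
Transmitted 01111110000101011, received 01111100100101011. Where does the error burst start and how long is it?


XOR: 00000010100000000

Burst at position 6, length 3


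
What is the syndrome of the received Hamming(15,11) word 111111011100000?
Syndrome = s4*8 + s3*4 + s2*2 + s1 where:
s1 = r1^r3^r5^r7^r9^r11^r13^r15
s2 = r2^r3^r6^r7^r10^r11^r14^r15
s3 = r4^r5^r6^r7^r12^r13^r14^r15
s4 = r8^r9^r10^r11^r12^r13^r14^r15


s1=0, s2=0, s3=1, s4=1

Syndrome = 12 (error at position 12)


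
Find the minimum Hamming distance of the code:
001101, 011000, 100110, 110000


Comparing all pairs, minimum distance: 2
Can detect 1 errors, correct 0 errors

2


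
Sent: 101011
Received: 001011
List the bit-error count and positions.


XOR: 100000

1 error(s) at position(s): 0


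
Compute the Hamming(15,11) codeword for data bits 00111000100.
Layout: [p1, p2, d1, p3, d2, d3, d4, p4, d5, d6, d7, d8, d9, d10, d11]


Parity bits: p1=1, p2=0, p3=1, p4=0

100101101000100


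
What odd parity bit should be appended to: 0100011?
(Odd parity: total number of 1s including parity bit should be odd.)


Number of 1s in data: 3
Parity bit: 0

0


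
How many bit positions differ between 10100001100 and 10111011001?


XOR: 00011010101
Count of 1s: 5

5


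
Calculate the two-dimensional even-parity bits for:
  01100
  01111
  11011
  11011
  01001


Row parities: 00000
Column parities: 01010

Row P: 00000, Col P: 01010, Corner: 0


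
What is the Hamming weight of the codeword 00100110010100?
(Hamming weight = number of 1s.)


Counting 1s in 00100110010100

5


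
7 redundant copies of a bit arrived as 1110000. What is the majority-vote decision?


Ones: 3 out of 7
Threshold: 4

0 (3/7 voted 1)


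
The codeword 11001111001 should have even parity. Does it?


Number of 1s: 7

No, parity error (7 ones)


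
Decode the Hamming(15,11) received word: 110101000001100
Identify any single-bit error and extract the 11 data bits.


Syndrome = 0: no error detected

Data: 00100001100 (no errors)


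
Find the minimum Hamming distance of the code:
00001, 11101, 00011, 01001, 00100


Comparing all pairs, minimum distance: 1
Can detect 0 errors, correct 0 errors

1


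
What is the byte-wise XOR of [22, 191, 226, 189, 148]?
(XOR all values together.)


XOR chain: 22 ^ 191 ^ 226 ^ 189 ^ 148 = 98

98


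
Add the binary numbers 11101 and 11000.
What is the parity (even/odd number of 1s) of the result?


11101 = 29
11000 = 24
Sum = 53 = 110101
1s count = 4

even parity (4 ones in 110101)


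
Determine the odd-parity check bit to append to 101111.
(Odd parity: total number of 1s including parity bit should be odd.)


Number of 1s in data: 5
Parity bit: 0

0


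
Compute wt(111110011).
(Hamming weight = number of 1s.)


Counting 1s in 111110011

7


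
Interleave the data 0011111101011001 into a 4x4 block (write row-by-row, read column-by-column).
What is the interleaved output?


Matrix:
  0011
  1111
  0101
  1001
Read columns: 0101011011001111

0101011011001111


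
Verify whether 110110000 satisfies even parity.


Number of 1s: 4

Yes, parity is correct (4 ones)


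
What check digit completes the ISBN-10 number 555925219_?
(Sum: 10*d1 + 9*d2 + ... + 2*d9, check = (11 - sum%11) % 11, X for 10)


Weighted sum: 264
264 mod 11 = 0

Check digit: 0


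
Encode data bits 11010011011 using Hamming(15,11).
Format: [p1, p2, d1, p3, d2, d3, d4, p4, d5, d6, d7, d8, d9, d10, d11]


Parity bits: p1=1, p2=1, p3=1, p4=0

111110100011011


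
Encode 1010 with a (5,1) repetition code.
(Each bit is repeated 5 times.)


Each bit -> 5 copies

11111000001111100000


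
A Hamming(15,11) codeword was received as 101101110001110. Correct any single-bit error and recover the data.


Syndrome = 0: no error detected

Data: 10110001110 (no errors)


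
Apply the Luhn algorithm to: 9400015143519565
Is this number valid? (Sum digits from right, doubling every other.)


Luhn sum = 51
51 mod 10 = 1

Invalid (Luhn sum mod 10 = 1)


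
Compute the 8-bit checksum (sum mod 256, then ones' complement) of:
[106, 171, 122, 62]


Sum = 461 mod 256 = 205
Complement = 50

50


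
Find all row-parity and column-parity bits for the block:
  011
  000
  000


Row parities: 000
Column parities: 011

Row P: 000, Col P: 011, Corner: 0


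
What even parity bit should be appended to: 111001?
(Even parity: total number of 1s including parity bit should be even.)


Number of 1s in data: 4
Parity bit: 0

0


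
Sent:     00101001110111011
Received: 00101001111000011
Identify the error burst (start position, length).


XOR: 00000000001111000

Burst at position 10, length 4


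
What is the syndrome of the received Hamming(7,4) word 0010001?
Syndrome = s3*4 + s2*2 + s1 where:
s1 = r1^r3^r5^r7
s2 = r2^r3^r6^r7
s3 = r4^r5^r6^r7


s1=0, s2=0, s3=1

Syndrome = 4 (error at position 4)


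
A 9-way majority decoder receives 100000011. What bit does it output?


Ones: 3 out of 9
Threshold: 5

0 (3/9 voted 1)


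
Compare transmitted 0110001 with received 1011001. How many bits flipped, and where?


XOR: 1101000

3 error(s) at position(s): 0, 1, 3


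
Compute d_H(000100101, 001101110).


XOR: 001001011
Count of 1s: 4

4


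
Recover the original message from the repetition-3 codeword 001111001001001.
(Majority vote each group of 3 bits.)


Groups: 001, 111, 001, 001, 001
Majority votes: 01000

01000


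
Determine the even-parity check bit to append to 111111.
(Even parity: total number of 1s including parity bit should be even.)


Number of 1s in data: 6
Parity bit: 0

0


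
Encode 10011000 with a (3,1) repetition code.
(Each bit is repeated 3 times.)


Each bit -> 3 copies

111000000111111000000000


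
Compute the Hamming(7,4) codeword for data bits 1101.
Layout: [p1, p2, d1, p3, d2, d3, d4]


Parity bits: p1=1, p2=0, p3=0

1010101


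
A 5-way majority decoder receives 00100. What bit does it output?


Ones: 1 out of 5
Threshold: 3

0 (1/5 voted 1)


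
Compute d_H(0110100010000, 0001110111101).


XOR: 0111010101101
Count of 1s: 8

8


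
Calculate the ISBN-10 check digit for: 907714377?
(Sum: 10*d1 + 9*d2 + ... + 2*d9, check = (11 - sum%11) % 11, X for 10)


Weighted sum: 268
268 mod 11 = 4

Check digit: 7


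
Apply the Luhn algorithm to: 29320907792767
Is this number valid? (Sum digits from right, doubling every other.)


Luhn sum = 72
72 mod 10 = 2

Invalid (Luhn sum mod 10 = 2)


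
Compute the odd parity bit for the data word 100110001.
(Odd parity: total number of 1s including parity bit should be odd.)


Number of 1s in data: 4
Parity bit: 1

1


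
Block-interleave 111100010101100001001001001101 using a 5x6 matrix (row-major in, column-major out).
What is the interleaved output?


Matrix:
  111100
  010101
  100001
  001001
  001101
Read columns: 101001100010011110010000001111

101001100010011110010000001111


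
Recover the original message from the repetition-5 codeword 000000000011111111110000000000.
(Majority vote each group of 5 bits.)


Groups: 00000, 00000, 11111, 11111, 00000, 00000
Majority votes: 001100

001100


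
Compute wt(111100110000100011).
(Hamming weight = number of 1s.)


Counting 1s in 111100110000100011

9


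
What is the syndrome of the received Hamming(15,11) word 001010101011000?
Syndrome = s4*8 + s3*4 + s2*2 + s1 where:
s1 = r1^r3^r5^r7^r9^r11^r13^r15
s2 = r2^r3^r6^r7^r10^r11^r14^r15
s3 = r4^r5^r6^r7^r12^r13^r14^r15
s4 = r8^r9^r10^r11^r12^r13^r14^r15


s1=1, s2=1, s3=1, s4=1

Syndrome = 15 (error at position 15)


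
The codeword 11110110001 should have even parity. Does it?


Number of 1s: 7

No, parity error (7 ones)


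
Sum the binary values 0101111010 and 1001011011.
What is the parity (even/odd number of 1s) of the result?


0101111010 = 378
1001011011 = 603
Sum = 981 = 1111010101
1s count = 7

odd parity (7 ones in 1111010101)


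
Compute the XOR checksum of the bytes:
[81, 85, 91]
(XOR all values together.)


XOR chain: 81 ^ 85 ^ 91 = 95

95


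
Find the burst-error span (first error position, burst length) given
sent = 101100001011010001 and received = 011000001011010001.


XOR: 110100000000000000

Burst at position 0, length 4


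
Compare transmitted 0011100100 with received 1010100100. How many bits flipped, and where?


XOR: 1001000000

2 error(s) at position(s): 0, 3


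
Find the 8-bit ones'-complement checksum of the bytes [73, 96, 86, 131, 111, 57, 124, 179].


Sum = 857 mod 256 = 89
Complement = 166

166


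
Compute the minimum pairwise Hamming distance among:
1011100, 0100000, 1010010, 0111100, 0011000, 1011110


Comparing all pairs, minimum distance: 1
Can detect 0 errors, correct 0 errors

1


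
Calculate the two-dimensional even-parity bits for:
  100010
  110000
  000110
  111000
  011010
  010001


Row parities: 000110
Column parities: 100111

Row P: 000110, Col P: 100111, Corner: 0


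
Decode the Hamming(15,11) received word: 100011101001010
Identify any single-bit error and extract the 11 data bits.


Syndrome = 14: error at position 14

Data: 01111001000 (corrected bit 14)


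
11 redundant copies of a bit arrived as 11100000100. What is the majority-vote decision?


Ones: 4 out of 11
Threshold: 6

0 (4/11 voted 1)


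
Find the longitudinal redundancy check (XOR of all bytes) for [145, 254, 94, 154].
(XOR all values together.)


XOR chain: 145 ^ 254 ^ 94 ^ 154 = 171

171


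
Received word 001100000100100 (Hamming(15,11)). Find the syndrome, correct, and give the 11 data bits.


Syndrome = 0: no error detected

Data: 10000100100 (no errors)


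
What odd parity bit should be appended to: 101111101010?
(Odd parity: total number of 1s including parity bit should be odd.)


Number of 1s in data: 8
Parity bit: 1

1


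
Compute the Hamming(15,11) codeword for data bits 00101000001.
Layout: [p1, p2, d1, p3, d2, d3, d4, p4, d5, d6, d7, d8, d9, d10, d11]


Parity bits: p1=0, p2=0, p3=0, p4=0

000001001000001


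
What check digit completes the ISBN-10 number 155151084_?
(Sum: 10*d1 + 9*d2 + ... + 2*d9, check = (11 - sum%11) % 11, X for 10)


Weighted sum: 169
169 mod 11 = 4

Check digit: 7


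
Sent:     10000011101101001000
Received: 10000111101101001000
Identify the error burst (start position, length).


XOR: 00000100000000000000

Burst at position 5, length 1


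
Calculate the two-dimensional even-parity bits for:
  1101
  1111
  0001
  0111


Row parities: 1011
Column parities: 0100

Row P: 1011, Col P: 0100, Corner: 1


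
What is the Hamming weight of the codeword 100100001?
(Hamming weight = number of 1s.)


Counting 1s in 100100001

3


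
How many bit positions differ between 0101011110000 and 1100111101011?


XOR: 1001100011011
Count of 1s: 7

7


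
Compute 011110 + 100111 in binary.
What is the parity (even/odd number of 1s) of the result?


011110 = 30
100111 = 39
Sum = 69 = 1000101
1s count = 3

odd parity (3 ones in 1000101)


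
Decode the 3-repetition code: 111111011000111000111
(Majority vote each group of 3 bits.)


Groups: 111, 111, 011, 000, 111, 000, 111
Majority votes: 1110101

1110101


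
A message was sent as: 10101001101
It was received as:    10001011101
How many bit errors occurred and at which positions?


XOR: 00100010000

2 error(s) at position(s): 2, 6


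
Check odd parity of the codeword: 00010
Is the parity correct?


Number of 1s: 1

Yes, parity is correct (1 ones)


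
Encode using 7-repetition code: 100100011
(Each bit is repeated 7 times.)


Each bit -> 7 copies

111111100000000000000111111100000000000000000000011111111111111


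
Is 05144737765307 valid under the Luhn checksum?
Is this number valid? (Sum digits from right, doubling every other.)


Luhn sum = 61
61 mod 10 = 1

Invalid (Luhn sum mod 10 = 1)


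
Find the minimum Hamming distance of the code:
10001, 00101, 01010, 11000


Comparing all pairs, minimum distance: 2
Can detect 1 errors, correct 0 errors

2


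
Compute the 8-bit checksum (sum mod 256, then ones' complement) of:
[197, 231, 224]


Sum = 652 mod 256 = 140
Complement = 115

115


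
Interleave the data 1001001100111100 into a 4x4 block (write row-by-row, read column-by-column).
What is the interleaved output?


Matrix:
  1001
  0011
  0011
  1100
Read columns: 1001000101101110

1001000101101110


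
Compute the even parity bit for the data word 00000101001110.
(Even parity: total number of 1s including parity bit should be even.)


Number of 1s in data: 5
Parity bit: 1

1


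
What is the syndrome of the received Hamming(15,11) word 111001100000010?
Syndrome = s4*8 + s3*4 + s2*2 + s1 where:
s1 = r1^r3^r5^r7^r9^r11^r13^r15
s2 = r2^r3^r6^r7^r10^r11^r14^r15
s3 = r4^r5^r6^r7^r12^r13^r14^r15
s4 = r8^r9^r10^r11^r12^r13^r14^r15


s1=1, s2=1, s3=1, s4=1

Syndrome = 15 (error at position 15)


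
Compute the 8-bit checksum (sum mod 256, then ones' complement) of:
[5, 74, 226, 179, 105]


Sum = 589 mod 256 = 77
Complement = 178

178


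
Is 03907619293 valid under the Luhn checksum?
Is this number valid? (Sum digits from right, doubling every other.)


Luhn sum = 49
49 mod 10 = 9

Invalid (Luhn sum mod 10 = 9)


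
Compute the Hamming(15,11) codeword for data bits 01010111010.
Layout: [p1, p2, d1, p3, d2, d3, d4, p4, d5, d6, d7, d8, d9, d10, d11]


Parity bits: p1=1, p2=0, p3=0, p4=0

100010100111010


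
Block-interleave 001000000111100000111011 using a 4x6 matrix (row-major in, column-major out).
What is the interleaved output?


Matrix:
  001000
  000111
  100000
  111011
Read columns: 001100011001010001010101

001100011001010001010101


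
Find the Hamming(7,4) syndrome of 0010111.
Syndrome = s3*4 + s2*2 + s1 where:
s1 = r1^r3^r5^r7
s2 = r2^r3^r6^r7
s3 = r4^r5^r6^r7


s1=1, s2=1, s3=1

Syndrome = 7 (error at position 7)


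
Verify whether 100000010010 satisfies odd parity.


Number of 1s: 3

Yes, parity is correct (3 ones)


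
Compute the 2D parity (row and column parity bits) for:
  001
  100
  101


Row parities: 110
Column parities: 000

Row P: 110, Col P: 000, Corner: 0


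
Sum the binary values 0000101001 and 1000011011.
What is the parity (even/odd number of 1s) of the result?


0000101001 = 41
1000011011 = 539
Sum = 580 = 1001000100
1s count = 3

odd parity (3 ones in 1001000100)


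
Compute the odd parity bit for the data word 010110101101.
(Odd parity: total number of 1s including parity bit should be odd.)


Number of 1s in data: 7
Parity bit: 0

0


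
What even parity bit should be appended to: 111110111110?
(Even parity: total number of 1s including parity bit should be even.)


Number of 1s in data: 10
Parity bit: 0

0


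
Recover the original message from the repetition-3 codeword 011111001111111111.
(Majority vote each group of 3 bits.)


Groups: 011, 111, 001, 111, 111, 111
Majority votes: 110111

110111


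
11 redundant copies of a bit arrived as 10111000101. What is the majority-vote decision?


Ones: 6 out of 11
Threshold: 6

1 (6/11 voted 1)


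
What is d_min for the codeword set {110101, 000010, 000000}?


Comparing all pairs, minimum distance: 1
Can detect 0 errors, correct 0 errors

1


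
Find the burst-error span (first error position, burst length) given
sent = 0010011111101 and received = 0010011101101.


XOR: 0000000010000

Burst at position 8, length 1


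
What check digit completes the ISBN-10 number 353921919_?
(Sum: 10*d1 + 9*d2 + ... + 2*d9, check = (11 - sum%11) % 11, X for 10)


Weighted sum: 236
236 mod 11 = 5

Check digit: 6


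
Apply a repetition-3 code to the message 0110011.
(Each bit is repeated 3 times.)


Each bit -> 3 copies

000111111000000111111


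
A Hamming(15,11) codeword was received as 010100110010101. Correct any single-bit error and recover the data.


Syndrome = 0: no error detected

Data: 00010010101 (no errors)


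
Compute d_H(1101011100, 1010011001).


XOR: 0111000101
Count of 1s: 5

5


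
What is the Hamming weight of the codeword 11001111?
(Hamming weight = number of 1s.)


Counting 1s in 11001111

6


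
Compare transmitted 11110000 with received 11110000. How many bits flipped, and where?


XOR: 00000000

0 errors (received matches sent)


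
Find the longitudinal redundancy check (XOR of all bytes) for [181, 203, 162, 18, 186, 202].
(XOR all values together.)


XOR chain: 181 ^ 203 ^ 162 ^ 18 ^ 186 ^ 202 = 190

190


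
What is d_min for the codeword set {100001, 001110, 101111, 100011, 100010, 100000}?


Comparing all pairs, minimum distance: 1
Can detect 0 errors, correct 0 errors

1


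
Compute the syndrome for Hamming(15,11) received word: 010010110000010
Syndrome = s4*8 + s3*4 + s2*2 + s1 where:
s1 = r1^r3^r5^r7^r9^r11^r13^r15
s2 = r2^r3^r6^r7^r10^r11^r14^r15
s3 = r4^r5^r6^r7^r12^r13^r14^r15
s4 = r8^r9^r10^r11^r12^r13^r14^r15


s1=0, s2=1, s3=1, s4=0

Syndrome = 6 (error at position 6)


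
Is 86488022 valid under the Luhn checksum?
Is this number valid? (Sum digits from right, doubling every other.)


Luhn sum = 42
42 mod 10 = 2

Invalid (Luhn sum mod 10 = 2)


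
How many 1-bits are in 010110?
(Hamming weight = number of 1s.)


Counting 1s in 010110

3


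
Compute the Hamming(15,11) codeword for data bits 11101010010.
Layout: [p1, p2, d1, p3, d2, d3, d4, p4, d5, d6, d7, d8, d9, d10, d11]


Parity bits: p1=0, p2=0, p3=1, p4=1

001111011010010


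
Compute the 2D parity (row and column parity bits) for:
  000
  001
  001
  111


Row parities: 0111
Column parities: 111

Row P: 0111, Col P: 111, Corner: 1


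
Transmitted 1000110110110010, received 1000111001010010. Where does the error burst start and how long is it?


XOR: 0000001111100000

Burst at position 6, length 5


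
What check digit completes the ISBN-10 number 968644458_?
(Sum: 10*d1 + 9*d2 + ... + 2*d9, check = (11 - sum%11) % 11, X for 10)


Weighted sum: 341
341 mod 11 = 0

Check digit: 0


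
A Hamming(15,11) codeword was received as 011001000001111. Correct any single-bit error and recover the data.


Syndrome = 7: error at position 7

Data: 10110001111 (corrected bit 7)


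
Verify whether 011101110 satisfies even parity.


Number of 1s: 6

Yes, parity is correct (6 ones)


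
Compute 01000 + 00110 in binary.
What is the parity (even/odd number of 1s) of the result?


01000 = 8
00110 = 6
Sum = 14 = 1110
1s count = 3

odd parity (3 ones in 1110)


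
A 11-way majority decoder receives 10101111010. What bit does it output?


Ones: 7 out of 11
Threshold: 6

1 (7/11 voted 1)


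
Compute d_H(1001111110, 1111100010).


XOR: 0110011100
Count of 1s: 5

5


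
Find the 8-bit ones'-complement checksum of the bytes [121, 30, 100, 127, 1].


Sum = 379 mod 256 = 123
Complement = 132

132


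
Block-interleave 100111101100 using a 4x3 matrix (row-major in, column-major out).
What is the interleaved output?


Matrix:
  100
  111
  101
  100
Read columns: 111101000110

111101000110


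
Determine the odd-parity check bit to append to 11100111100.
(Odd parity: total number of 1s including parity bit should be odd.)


Number of 1s in data: 7
Parity bit: 0

0


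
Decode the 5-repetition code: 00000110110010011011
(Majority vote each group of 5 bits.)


Groups: 00000, 11011, 00100, 11011
Majority votes: 0101

0101


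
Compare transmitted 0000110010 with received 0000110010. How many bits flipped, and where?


XOR: 0000000000

0 errors (received matches sent)


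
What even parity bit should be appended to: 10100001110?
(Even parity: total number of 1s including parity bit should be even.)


Number of 1s in data: 5
Parity bit: 1

1


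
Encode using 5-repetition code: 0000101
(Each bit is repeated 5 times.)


Each bit -> 5 copies

00000000000000000000111110000011111


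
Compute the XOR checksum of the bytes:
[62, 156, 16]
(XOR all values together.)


XOR chain: 62 ^ 156 ^ 16 = 178

178


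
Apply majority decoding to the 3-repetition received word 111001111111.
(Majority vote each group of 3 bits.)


Groups: 111, 001, 111, 111
Majority votes: 1011

1011


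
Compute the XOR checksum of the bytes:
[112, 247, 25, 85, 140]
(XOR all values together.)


XOR chain: 112 ^ 247 ^ 25 ^ 85 ^ 140 = 71

71


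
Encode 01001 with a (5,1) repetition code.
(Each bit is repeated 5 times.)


Each bit -> 5 copies

0000011111000000000011111


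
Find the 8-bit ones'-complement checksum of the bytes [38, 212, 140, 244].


Sum = 634 mod 256 = 122
Complement = 133

133


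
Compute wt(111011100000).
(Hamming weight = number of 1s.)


Counting 1s in 111011100000

6


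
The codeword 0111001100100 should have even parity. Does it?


Number of 1s: 6

Yes, parity is correct (6 ones)


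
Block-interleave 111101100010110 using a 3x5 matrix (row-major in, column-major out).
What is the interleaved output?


Matrix:
  11110
  11000
  10110
Read columns: 111110101101000

111110101101000


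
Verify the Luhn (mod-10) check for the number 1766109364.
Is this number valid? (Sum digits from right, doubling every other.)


Luhn sum = 39
39 mod 10 = 9

Invalid (Luhn sum mod 10 = 9)


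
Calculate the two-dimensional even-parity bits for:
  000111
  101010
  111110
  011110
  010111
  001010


Row parities: 111000
Column parities: 010000

Row P: 111000, Col P: 010000, Corner: 1


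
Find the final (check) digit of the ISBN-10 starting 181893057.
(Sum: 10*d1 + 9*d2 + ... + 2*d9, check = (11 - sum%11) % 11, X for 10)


Weighted sum: 244
244 mod 11 = 2

Check digit: 9


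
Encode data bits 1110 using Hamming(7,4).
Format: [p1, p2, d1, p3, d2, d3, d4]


Parity bits: p1=0, p2=0, p3=0

0010110


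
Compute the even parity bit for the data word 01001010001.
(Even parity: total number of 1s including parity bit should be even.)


Number of 1s in data: 4
Parity bit: 0

0


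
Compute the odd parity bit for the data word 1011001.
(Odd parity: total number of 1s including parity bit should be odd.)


Number of 1s in data: 4
Parity bit: 1

1


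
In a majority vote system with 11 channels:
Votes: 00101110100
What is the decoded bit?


Ones: 5 out of 11
Threshold: 6

0 (5/11 voted 1)


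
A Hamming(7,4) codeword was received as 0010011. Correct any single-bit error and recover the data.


Syndrome = 2: error at position 2

Data: 1011 (corrected bit 2)


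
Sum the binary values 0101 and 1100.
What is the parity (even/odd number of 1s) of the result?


0101 = 5
1100 = 12
Sum = 17 = 10001
1s count = 2

even parity (2 ones in 10001)


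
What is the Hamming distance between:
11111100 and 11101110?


XOR: 00010010
Count of 1s: 2

2


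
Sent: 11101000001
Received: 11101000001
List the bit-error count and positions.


XOR: 00000000000

0 errors (received matches sent)


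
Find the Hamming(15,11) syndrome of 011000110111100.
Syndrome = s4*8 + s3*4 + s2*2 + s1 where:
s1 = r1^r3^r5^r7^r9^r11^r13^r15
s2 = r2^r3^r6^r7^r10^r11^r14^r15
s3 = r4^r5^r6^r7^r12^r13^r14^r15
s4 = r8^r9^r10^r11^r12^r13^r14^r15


s1=0, s2=1, s3=1, s4=1

Syndrome = 14 (error at position 14)


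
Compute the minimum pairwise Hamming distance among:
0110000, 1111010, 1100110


Comparing all pairs, minimum distance: 3
Can detect 2 errors, correct 1 errors

3


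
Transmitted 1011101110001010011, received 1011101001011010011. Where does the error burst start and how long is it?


XOR: 0000000111010000000

Burst at position 7, length 5


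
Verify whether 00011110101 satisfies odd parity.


Number of 1s: 6

No, parity error (6 ones)


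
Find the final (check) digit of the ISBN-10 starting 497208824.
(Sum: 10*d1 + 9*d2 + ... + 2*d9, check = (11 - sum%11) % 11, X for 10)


Weighted sum: 277
277 mod 11 = 2

Check digit: 9


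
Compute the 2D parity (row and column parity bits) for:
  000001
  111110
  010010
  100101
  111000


Row parities: 11011
Column parities: 110000

Row P: 11011, Col P: 110000, Corner: 0


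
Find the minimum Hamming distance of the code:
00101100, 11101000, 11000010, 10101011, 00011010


Comparing all pairs, minimum distance: 3
Can detect 2 errors, correct 1 errors

3


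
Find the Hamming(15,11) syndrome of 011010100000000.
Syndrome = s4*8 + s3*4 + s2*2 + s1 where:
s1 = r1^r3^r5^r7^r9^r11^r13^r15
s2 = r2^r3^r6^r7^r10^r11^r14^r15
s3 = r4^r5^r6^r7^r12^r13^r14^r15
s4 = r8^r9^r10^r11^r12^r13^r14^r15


s1=1, s2=1, s3=0, s4=0

Syndrome = 3 (error at position 3)


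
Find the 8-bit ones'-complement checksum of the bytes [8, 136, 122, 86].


Sum = 352 mod 256 = 96
Complement = 159

159


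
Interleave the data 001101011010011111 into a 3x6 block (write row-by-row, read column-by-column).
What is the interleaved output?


Matrix:
  001101
  011010
  011111
Read columns: 000011111101011101

000011111101011101


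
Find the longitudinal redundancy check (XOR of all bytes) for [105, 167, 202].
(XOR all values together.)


XOR chain: 105 ^ 167 ^ 202 = 4

4


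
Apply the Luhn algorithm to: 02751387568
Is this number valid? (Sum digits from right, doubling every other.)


Luhn sum = 48
48 mod 10 = 8

Invalid (Luhn sum mod 10 = 8)


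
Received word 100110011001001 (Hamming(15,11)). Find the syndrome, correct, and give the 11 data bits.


Syndrome = 2: error at position 2

Data: 01001001001 (corrected bit 2)


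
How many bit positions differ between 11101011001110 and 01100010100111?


XOR: 10001001101001
Count of 1s: 6

6
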